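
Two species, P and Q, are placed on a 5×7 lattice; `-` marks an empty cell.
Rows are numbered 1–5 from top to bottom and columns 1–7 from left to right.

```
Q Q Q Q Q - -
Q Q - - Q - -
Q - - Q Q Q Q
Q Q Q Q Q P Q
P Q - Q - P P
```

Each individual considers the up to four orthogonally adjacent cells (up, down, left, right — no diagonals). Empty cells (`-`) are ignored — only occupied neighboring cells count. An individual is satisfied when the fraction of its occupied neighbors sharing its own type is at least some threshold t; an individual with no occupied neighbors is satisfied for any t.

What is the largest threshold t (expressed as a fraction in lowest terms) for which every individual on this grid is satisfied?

(1,1)Q 2/2
(1,2)Q 3/3
(1,3)Q 2/2
(1,4)Q 2/2
(1,5)Q 2/2
(2,1)Q 3/3
(2,2)Q 2/2
(2,5)Q 2/2
(3,1)Q 2/2
(3,4)Q 2/2
(3,5)Q 4/4
(3,6)Q 2/3
(3,7)Q 2/2
(4,1)Q 2/3
(4,2)Q 3/3
(4,3)Q 2/2
(4,4)Q 4/4
(4,5)Q 2/3
(4,6)P 1/4
(4,7)Q 1/3
(5,1)P 0/2
(5,2)Q 1/2
(5,4)Q 1/1
(5,6)P 2/2
(5,7)P 1/2
The smallest same-type fraction is 0/2 at (5,1), which reduces to 0/1. Any threshold above that leaves this individual unsatisfied.

0/1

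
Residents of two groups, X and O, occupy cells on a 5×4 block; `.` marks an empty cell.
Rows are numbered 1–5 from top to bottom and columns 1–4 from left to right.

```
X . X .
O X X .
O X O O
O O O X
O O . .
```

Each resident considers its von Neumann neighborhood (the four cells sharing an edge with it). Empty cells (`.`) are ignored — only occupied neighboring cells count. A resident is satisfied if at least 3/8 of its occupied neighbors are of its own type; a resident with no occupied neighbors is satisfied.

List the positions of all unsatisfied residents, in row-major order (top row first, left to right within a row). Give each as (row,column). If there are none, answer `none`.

(1,1), (2,1), (3,2), (4,4)

(1,1)X 0/1 not
(1,3)X 1/1 satisfied
(2,1)O 1/3 not
(2,2)X 2/3 satisfied
(2,3)X 2/3 satisfied
(3,1)O 2/3 satisfied
(3,2)X 1/4 not
(3,3)O 2/4 satisfied
(3,4)O 1/2 satisfied
(4,1)O 3/3 satisfied
(4,2)O 3/4 satisfied
(4,3)O 2/3 satisfied
(4,4)X 0/2 not
(5,1)O 2/2 satisfied
(5,2)O 2/2 satisfied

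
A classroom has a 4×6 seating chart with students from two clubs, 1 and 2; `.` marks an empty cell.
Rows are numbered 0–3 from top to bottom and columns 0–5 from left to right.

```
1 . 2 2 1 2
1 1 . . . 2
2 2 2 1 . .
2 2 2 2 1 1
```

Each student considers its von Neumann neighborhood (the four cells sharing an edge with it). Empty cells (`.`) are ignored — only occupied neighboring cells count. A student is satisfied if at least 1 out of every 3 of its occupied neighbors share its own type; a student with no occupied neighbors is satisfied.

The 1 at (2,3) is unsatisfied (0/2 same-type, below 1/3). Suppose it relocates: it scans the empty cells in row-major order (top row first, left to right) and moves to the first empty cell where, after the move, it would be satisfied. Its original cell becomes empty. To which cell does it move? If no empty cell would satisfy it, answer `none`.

(0,1)

Vacating (2,3). Empty cells in order:
  (0,1): 2/3 same-type → satisfied — stop here.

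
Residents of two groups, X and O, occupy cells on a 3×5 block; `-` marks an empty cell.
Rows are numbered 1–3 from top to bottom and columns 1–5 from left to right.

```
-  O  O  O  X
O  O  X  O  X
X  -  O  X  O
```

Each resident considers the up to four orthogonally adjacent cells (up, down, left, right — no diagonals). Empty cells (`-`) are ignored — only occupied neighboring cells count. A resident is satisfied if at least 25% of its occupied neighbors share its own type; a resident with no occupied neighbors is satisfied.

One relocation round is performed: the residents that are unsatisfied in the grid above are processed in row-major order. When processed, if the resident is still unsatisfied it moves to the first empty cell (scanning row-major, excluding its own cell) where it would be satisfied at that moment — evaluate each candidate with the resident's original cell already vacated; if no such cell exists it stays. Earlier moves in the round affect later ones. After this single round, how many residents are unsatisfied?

0

Initially unsatisfied (in order): (2,3), (3,1), (3,3), (3,4), (3,5).
  (2,3) → (3,2).
  (3,1): now satisfied by earlier moves; stays.
  (3,3) → (1,1).
  (3,4) → (3,3).
  (3,5) → (2,3).
Resulting grid:
O O O O X
O O O O X
X X X - -
All satisfied now.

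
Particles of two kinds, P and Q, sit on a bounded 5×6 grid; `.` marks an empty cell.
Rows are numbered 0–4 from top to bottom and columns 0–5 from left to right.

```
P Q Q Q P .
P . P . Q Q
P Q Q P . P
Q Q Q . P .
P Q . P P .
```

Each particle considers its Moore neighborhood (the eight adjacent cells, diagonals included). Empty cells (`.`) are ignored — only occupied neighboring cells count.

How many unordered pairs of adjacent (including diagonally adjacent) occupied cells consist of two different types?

23

Scan each occupied cell's neighbors to the right and below (and the two forward diagonals) so each pair is counted once.
From row 0: 8 unlike of 12 pairs (running 8/12).
From row 1: 6 unlike of 9 pairs (running 14/21).
From row 2: 5 unlike of 13 pairs (running 19/34).
From row 3: 3 unlike of 10 pairs (running 22/44).
From row 4: 1 unlike of 2 pairs (running 23/46).
Total adjacent occupied pairs: 46; unlike-type pairs: 23.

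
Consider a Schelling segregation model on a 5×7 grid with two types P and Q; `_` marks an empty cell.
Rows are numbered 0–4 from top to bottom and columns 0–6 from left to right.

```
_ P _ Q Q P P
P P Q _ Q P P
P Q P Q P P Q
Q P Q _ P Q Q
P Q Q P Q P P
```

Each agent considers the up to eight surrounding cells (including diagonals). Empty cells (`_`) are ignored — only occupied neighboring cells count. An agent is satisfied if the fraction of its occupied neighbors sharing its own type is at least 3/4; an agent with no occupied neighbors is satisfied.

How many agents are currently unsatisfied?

27

Row 0: (0,1)P 2/3 ✗ · (0,3)Q 3/3 ✓ · (0,4)Q 2/4 ✗ · (0,5)P 3/5 ✗ · (0,6)P 3/3 ✓
Row 1: (1,0)P 3/4 ✓ · (1,1)P 4/6 ✗ · (1,2)Q 3/6 ✗ · (1,4)Q 3/7 ✗ · (1,5)P 5/8 ✗ · (1,6)P 4/5 ✓
Row 2: (2,0)P 3/5 ✗ · (2,1)Q 3/8 ✗ · (2,2)P 2/6 ✗ · (2,3)Q 3/6 ✗ · (2,4)P 3/6 ✗ · (2,5)P 4/8 ✗ · (2,6)Q 2/5 ✗
Row 3: (3,0)Q 2/5 ✗ · (3,1)P 3/8 ✗ · (3,2)Q 4/7 ✗ · (3,4)P 4/7 ✗ · (3,5)Q 3/8 ✗ · (3,6)Q 2/5 ✗
Row 4: (4,0)P 1/3 ✗ · (4,1)Q 3/5 ✗ · (4,2)Q 2/4 ✗ · (4,3)P 1/4 ✗ · (4,4)Q 1/4 ✗ · (4,5)P 2/5 ✗ · (4,6)P 1/3 ✗
Unsatisfied: (0,1), (0,4), (0,5), (1,1), (1,2), (1,4), (1,5), (2,0), (2,1), (2,2), (2,3), (2,4), (2,5), (2,6), (3,0), (3,1), (3,2), (3,4), (3,5), (3,6), (4,0), (4,1), (4,2), (4,3), (4,4), (4,5), (4,6) — 27 in total.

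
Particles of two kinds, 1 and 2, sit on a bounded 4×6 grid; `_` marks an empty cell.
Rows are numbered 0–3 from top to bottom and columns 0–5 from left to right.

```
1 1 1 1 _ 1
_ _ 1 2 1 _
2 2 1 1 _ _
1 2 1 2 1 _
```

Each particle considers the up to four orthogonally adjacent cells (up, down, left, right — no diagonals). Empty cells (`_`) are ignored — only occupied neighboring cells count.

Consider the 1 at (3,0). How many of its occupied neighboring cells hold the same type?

Occupied neighbors of (3,0): (2,0)=2, (3,1)=2.
Same type (1): 0 of 2.

0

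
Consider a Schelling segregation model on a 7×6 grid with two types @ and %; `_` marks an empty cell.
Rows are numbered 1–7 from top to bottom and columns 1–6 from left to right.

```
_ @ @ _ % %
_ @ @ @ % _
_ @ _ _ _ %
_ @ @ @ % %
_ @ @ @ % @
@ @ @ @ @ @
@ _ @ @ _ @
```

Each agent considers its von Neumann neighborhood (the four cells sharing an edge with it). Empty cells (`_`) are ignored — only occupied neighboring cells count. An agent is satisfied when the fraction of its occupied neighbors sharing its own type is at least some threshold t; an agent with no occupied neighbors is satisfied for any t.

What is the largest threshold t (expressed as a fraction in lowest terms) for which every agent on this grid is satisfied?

1/4

Row 1: (1,2)@ 2/2 · (1,3)@ 2/2 · (1,5)% 2/2 · (1,6)% 1/1
Row 2: (2,2)@ 3/3 · (2,3)@ 3/3 · (2,4)@ 1/2 · (2,5)% 1/2
Row 3: (3,2)@ 2/2 · (3,6)% 1/1
Row 4: (4,2)@ 3/3 · (4,3)@ 3/3 · (4,4)@ 2/3 · (4,5)% 2/3 · (4,6)% 2/3
Row 5: (5,2)@ 3/3 · (5,3)@ 4/4 · (5,4)@ 3/4 · (5,5)% 1/4 · (5,6)@ 1/3
Row 6: (6,1)@ 2/2 · (6,2)@ 3/3 · (6,3)@ 4/4 · (6,4)@ 4/4 · (6,5)@ 2/3 · (6,6)@ 3/3
Row 7: (7,1)@ 1/1 · (7,3)@ 2/2 · (7,4)@ 2/2 · (7,6)@ 1/1
The smallest same-type fraction is 1/4 at (5,5), which reduces to 1/4. Any threshold above that leaves this agent unsatisfied.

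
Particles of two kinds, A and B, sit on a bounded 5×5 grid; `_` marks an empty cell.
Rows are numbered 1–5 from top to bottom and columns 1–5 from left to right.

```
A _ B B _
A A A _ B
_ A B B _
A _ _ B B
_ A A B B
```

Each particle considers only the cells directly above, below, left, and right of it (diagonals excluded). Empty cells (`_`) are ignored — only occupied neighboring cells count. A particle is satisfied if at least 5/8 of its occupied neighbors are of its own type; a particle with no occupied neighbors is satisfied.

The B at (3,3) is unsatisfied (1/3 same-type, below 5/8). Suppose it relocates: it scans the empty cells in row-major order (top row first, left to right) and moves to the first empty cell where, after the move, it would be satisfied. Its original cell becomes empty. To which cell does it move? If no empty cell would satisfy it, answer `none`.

(1,5)

Vacating (3,3). Empty cells in order:
  (1,2): 1/3 same-type → still unsatisfied.
  (1,5): 2/2 same-type → satisfied — stop here.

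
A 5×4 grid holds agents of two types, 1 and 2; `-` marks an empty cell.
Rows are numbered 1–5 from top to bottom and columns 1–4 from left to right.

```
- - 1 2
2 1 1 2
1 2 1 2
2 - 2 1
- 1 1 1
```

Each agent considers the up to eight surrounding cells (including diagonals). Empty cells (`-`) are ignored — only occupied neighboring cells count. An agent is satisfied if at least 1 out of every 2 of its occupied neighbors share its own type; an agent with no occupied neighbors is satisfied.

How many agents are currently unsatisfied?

(1,3)1 2/4 satisfied
(1,4)2 1/3 not
(2,1)2 1/3 not
(2,2)1 4/6 satisfied
(2,3)1 3/7 not
(2,4)2 2/5 not
(3,1)1 1/4 not
(3,2)2 3/7 not
(3,3)1 3/7 not
(3,4)2 2/5 not
(4,1)2 1/3 not
(4,3)2 2/7 not
(4,4)1 3/5 satisfied
(5,2)1 1/3 not
(5,3)1 3/4 satisfied
(5,4)1 2/3 satisfied
Unsatisfied: (1,4), (2,1), (2,3), (2,4), (3,1), (3,2), (3,3), (3,4), (4,1), (4,3), (5,2) — 11 in total.

11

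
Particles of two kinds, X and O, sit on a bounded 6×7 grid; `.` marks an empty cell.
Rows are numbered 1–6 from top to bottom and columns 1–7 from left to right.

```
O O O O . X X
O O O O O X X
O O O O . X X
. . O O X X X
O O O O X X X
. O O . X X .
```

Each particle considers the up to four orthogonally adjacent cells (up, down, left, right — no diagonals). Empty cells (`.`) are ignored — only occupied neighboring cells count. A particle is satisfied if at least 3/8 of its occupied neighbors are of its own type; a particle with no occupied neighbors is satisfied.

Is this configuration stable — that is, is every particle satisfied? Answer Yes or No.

Yes

(1,1)O 2/2 ok
(1,2)O 3/3 ok
(1,3)O 3/3 ok
(1,4)O 2/2 ok
(1,6)X 2/2 ok
(1,7)X 2/2 ok
(2,1)O 3/3 ok
(2,2)O 4/4 ok
(2,3)O 4/4 ok
(2,4)O 4/4 ok
(2,5)O 1/2 ok
(2,6)X 3/4 ok
(2,7)X 3/3 ok
(3,1)O 2/2 ok
(3,2)O 3/3 ok
(3,3)O 4/4 ok
(3,4)O 3/3 ok
(3,6)X 3/3 ok
(3,7)X 3/3 ok
(4,3)O 3/3 ok
(4,4)O 3/4 ok
(4,5)X 2/3 ok
(4,6)X 4/4 ok
(4,7)X 3/3 ok
(5,1)O 1/1 ok
(5,2)O 3/3 ok
(5,3)O 4/4 ok
(5,4)O 2/3 ok
(5,5)X 3/4 ok
(5,6)X 4/4 ok
(5,7)X 2/2 ok
(6,2)O 2/2 ok
(6,3)O 2/2 ok
(6,5)X 2/2 ok
(6,6)X 2/2 ok
All meet the threshold, so the configuration is stable.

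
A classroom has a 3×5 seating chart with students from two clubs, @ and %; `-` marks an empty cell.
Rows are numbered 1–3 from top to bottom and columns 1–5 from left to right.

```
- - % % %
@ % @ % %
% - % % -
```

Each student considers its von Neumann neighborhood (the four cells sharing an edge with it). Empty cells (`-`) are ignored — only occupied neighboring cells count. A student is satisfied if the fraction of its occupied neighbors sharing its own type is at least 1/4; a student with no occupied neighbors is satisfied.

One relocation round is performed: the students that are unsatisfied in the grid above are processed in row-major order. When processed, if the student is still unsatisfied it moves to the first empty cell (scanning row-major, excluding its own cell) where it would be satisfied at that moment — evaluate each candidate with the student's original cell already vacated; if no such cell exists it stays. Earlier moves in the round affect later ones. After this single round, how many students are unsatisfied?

0

Initially unsatisfied (in order): (2,1), (2,2), (2,3), (3,1).
  (2,1) → (1,1).
  (2,2) → (1,2).
  (2,3) → (2,1).
  (3,1) → (2,2).
Resulting grid:
@ % % % %
@ % - % %
- - % % -
All satisfied now.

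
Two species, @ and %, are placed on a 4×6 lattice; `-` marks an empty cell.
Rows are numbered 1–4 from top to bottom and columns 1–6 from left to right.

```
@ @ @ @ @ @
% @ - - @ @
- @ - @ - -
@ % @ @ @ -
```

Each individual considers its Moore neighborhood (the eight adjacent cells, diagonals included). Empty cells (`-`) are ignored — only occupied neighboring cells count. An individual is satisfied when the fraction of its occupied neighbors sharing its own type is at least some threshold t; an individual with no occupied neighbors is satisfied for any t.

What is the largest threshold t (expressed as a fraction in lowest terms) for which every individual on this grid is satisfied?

0/1

Row 1: (1,1)@ 2/3 · (1,2)@ 3/4 · (1,3)@ 3/3 · (1,4)@ 3/3 · (1,5)@ 4/4 · (1,6)@ 3/3
Row 2: (2,1)% 0/4 · (2,2)@ 4/5 · (2,5)@ 5/5 · (2,6)@ 3/3
Row 3: (3,2)@ 3/5 · (3,4)@ 4/4
Row 4: (4,1)@ 1/2 · (4,2)% 0/3 · (4,3)@ 3/4 · (4,4)@ 3/3 · (4,5)@ 2/2
The smallest same-type fraction is 0/4 at (2,1), which reduces to 0/1. Any threshold above that leaves this individual unsatisfied.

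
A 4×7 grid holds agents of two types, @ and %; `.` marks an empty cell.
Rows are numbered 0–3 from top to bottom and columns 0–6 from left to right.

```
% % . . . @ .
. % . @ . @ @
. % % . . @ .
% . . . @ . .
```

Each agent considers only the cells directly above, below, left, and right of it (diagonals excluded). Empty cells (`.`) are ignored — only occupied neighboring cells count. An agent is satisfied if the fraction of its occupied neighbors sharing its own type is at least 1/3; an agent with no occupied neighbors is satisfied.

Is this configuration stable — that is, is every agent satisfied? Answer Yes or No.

(0,0)% 1/1 ✓
(0,1)% 2/2 ✓
(0,5)@ 1/1 ✓
(1,1)% 2/2 ✓
(1,3)@ 0/0 ✓
(1,5)@ 3/3 ✓
(1,6)@ 1/1 ✓
(2,1)% 2/2 ✓
(2,2)% 1/1 ✓
(2,5)@ 1/1 ✓
(3,0)% 0/0 ✓
(3,4)@ 0/0 ✓
All meet the threshold, so the configuration is stable.

Yes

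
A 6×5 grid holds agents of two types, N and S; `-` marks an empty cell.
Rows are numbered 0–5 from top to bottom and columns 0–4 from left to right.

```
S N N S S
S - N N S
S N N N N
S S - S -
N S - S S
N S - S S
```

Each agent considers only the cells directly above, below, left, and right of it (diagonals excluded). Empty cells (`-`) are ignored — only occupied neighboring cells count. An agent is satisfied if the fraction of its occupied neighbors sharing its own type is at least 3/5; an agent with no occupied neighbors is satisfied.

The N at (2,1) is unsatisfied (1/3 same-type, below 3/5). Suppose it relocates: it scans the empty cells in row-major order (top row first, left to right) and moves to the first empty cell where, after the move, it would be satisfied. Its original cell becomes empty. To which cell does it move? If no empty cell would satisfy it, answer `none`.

(1,1)

Vacating (2,1). Empty cells in order:
  (1,1): 2/3 same-type → satisfied — stop here.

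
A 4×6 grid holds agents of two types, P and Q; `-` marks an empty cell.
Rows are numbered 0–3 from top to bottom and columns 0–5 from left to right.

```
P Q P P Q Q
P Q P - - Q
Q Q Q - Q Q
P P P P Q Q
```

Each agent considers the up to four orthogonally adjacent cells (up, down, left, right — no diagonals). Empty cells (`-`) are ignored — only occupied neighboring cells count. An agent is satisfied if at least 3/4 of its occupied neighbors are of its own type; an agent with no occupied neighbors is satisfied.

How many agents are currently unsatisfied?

(0,0)P 1/2 not
(0,1)Q 1/3 not
(0,2)P 2/3 not
(0,3)P 1/2 not
(0,4)Q 1/2 not
(0,5)Q 2/2 satisfied
(1,0)P 1/3 not
(1,1)Q 2/4 not
(1,2)P 1/3 not
(1,5)Q 2/2 satisfied
(2,0)Q 1/3 not
(2,1)Q 3/4 satisfied
(2,2)Q 1/3 not
(2,4)Q 2/2 satisfied
(2,5)Q 3/3 satisfied
(3,0)P 1/2 not
(3,1)P 2/3 not
(3,2)P 2/3 not
(3,3)P 1/2 not
(3,4)Q 2/3 not
(3,5)Q 2/2 satisfied
Unsatisfied: (0,0), (0,1), (0,2), (0,3), (0,4), (1,0), (1,1), (1,2), (2,0), (2,2), (3,0), (3,1), (3,2), (3,3), (3,4) — 15 in total.

15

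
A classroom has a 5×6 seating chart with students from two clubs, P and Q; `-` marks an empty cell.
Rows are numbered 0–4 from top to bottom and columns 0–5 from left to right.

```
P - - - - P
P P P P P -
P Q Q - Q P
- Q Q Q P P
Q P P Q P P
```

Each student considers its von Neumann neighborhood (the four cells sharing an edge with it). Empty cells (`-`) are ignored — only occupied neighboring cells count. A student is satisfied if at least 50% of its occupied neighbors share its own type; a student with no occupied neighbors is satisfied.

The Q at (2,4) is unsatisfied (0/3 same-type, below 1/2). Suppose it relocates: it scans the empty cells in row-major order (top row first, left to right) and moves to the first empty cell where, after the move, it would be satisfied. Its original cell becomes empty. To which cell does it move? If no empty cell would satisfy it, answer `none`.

(2,3)

Vacating (2,4). Empty cells in order:
  (0,1): 0/2 same-type → still unsatisfied.
  (0,2): 0/1 same-type → still unsatisfied.
  (0,3): 0/1 same-type → still unsatisfied.
  (0,4): 0/2 same-type → still unsatisfied.
  (1,5): 0/3 same-type → still unsatisfied.
  (2,3): 2/3 same-type → satisfied — stop here.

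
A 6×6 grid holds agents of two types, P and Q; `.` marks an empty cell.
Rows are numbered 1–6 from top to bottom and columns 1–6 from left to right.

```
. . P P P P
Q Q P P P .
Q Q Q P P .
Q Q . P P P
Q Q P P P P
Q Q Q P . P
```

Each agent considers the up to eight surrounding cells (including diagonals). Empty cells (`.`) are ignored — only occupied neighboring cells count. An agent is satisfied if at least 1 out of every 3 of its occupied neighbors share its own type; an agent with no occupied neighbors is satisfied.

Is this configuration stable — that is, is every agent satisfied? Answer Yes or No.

(1,3)P 3/4 ✓
(1,4)P 5/5 ✓
(1,5)P 4/4 ✓
(1,6)P 2/2 ✓
(2,1)Q 3/3 ✓
(2,2)Q 4/6 ✓
(2,3)P 4/7 ✓
(2,4)P 7/8 ✓
(2,5)P 6/6 ✓
(3,1)Q 5/5 ✓
(3,2)Q 6/7 ✓
(3,3)Q 3/7 ✓
(3,4)P 6/7 ✓
(3,5)P 6/6 ✓
(4,1)Q 5/5 ✓
(4,2)Q 6/7 ✓
(4,4)P 6/7 ✓
(4,5)P 7/7 ✓
(4,6)P 4/4 ✓
(5,1)Q 5/5 ✓
(5,2)Q 6/7 ✓
(5,3)P 3/7 ✓
(5,4)P 5/6 ✓
(5,5)P 7/7 ✓
(5,6)P 4/4 ✓
(6,1)Q 3/3 ✓
(6,2)Q 4/5 ✓
(6,3)Q 2/5 ✓
(6,4)P 3/4 ✓
(6,6)P 2/2 ✓
All meet the threshold, so the configuration is stable.

Yes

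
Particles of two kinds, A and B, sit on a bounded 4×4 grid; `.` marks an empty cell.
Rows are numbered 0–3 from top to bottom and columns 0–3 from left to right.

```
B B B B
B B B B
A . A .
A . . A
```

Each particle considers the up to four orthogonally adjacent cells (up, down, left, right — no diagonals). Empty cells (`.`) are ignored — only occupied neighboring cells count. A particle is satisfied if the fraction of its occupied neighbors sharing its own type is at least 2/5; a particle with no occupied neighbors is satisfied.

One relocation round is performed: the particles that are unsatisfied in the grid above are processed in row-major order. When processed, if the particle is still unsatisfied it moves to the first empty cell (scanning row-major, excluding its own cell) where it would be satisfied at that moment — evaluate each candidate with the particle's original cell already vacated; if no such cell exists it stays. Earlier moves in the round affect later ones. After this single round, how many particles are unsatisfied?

Initially unsatisfied (in order): (2,2).
  (2,2) → (2,1).
Resulting grid:
B B B B
B B B B
A A . .
A . . A
All satisfied now.

0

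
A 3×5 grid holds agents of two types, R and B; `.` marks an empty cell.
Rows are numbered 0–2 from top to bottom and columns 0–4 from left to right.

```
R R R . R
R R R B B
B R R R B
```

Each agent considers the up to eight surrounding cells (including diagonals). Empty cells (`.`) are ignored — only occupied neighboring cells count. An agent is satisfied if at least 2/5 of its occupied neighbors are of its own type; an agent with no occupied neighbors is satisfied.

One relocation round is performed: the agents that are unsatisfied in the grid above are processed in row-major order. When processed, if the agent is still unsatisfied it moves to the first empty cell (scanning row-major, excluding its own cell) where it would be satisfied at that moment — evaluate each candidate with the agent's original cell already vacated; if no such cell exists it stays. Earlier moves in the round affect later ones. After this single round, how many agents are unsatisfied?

Initially unsatisfied (in order): (0,4), (1,3), (2,0).
  (0,4) → (0,3).
  (1,3) → (0,4).
  (2,0): no empty cell satisfies it; stays.
Resulting grid:
R R R R B
R R R . B
B R R R B
Unsatisfied now: (2,0).

1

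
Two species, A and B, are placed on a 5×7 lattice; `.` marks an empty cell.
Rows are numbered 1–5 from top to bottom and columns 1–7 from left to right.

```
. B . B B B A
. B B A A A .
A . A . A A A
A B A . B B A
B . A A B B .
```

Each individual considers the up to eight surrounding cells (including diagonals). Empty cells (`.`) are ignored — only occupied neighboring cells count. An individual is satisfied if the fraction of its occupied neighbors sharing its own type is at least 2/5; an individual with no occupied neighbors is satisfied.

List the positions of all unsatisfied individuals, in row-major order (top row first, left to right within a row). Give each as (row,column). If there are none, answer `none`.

(1,6), (3,1), (4,1), (4,2)

(1,2)B 2/2 ✓
(1,4)B 2/4 ✓
(1,5)B 2/5 ✓
(1,6)B 1/4 ✗
(1,7)A 1/2 ✓
(2,2)B 2/4 ✓
(2,3)B 3/5 ✓
(2,4)A 3/6 ✓
(2,5)A 4/7 ✓
(2,6)A 5/7 ✓
(3,1)A 1/3 ✗
(3,3)A 2/5 ✓
(3,5)A 4/6 ✓
(3,6)A 5/7 ✓
(3,7)A 3/4 ✓
(4,1)A 1/3 ✗
(4,2)B 1/6 ✗
(4,3)A 3/4 ✓
(4,5)B 3/6 ✓
(4,6)B 3/7 ✓
(4,7)A 2/4 ✓
(5,1)B 1/2 ✓
(5,3)A 2/3 ✓
(5,4)A 2/4 ✓
(5,5)B 3/4 ✓
(5,6)B 3/4 ✓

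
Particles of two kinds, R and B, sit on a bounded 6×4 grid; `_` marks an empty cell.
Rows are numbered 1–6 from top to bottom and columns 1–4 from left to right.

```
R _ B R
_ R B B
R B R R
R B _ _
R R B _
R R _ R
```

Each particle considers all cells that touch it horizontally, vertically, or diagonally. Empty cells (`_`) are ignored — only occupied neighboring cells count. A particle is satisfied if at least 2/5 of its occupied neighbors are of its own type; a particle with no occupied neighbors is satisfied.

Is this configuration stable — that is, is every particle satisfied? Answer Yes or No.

No

Row 1: (1,1)R 1/1 ok · (1,3)B 2/4 ok · (1,4)R 0/3 unhappy
Row 2: (2,2)R 3/6 ok · (2,3)B 3/7 ok · (2,4)B 2/5 ok
Row 3: (3,1)R 2/4 ok · (3,2)B 2/6 unhappy · (3,3)R 2/6 unhappy · (3,4)R 1/3 unhappy
Row 4: (4,1)R 3/5 ok · (4,2)B 2/7 unhappy
Row 5: (5,1)R 4/5 ok · (5,2)R 4/6 ok · (5,3)B 1/4 unhappy
Row 6: (6,1)R 3/3 ok · (6,2)R 3/4 ok · (6,4)R 0/1 unhappy
For instance (1,4) has only 0/3 same-type neighbors, below 2/5.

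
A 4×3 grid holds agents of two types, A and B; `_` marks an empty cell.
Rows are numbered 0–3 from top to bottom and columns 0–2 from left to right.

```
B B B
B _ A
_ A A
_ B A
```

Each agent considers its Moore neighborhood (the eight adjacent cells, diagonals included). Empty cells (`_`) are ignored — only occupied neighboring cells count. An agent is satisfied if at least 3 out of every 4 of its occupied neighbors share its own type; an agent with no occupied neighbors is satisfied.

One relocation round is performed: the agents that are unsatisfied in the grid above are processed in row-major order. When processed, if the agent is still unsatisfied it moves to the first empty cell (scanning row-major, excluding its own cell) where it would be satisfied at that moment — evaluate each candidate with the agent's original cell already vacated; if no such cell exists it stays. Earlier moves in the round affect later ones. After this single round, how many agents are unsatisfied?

6

Initially unsatisfied (in order): (0,2), (1,0), (1,2), (2,1), (3,1), (3,2).
  (0,2): no empty cell satisfies it; stays.
  (1,0): no empty cell satisfies it; stays.
  (1,2): no empty cell satisfies it; stays.
  (2,1): no empty cell satisfies it; stays.
  (3,1): no empty cell satisfies it; stays.
  (3,2): no empty cell satisfies it; stays.
Resulting grid:
B B B
B _ A
_ A A
_ B A
Unsatisfied now: (0,2), (1,0), (1,2), (2,1), (3,1), (3,2).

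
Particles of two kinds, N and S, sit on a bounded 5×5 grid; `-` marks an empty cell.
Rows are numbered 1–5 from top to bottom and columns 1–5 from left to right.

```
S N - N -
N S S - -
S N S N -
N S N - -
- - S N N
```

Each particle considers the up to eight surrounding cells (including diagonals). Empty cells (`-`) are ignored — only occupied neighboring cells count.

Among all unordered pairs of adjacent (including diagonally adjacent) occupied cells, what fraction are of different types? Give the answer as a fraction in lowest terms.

4/7

Scan each occupied cell's neighbors to the right and below (and the two forward diagonals) so each pair is counted once.
From row 1: 5 unlike of 7 pairs (running 5/7).
From row 2: 5 unlike of 10 pairs (running 10/17).
From row 3: 6 unlike of 11 pairs (running 16/28).
From row 4: 3 unlike of 5 pairs (running 19/33).
From row 5: 1 unlike of 2 pairs (running 20/35).
Total adjacent occupied pairs: 35; unlike-type pairs: 20.
20/35 reduces to 4/7.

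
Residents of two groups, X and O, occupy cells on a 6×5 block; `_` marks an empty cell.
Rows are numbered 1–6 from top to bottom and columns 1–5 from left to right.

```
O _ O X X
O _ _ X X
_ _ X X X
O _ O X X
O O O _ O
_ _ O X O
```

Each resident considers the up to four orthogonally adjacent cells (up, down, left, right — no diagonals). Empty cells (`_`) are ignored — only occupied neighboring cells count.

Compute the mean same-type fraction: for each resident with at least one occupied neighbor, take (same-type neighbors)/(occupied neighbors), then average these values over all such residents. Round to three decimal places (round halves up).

Row 1: (1,1)O 1/1 · (1,3)O 0/1 · (1,4)X 2/3 · (1,5)X 2/2
Row 2: (2,1)O 1/1 · (2,4)X 3/3 · (2,5)X 3/3
Row 3: (3,3)X 1/2 · (3,4)X 4/4 · (3,5)X 3/3
Row 4: (4,1)O 1/1 · (4,3)O 1/3 · (4,4)X 2/3 · (4,5)X 2/3
Row 5: (5,1)O 2/2 · (5,2)O 2/2 · (5,3)O 3/3 · (5,5)O 1/2
Row 6: (6,3)O 1/2 · (6,4)X 0/2 · (6,5)O 1/2
Sum over 21 residents: 1/1 + 0/1 + 2/3 + 2/2 + 1/1 + 3/3 + 3/3 + 1/2 + 4/4 + 3/3 + 1/1 + 1/3 + 2/3 + 2/3 + 2/2 + 2/2 + 3/3 + 1/2 + 1/2 + 0/2 + 1/2 = 46/3; mean = 46/3 ÷ 21 = 46/63 = 0.730158… → 0.730.

0.730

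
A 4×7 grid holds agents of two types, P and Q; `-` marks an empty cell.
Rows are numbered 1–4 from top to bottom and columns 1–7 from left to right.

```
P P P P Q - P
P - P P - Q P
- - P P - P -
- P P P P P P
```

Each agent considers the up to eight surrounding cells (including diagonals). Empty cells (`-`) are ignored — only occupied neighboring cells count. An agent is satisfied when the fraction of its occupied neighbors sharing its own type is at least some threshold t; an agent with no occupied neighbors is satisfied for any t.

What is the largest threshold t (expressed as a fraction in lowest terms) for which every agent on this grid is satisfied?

(1,1)P 2/2
(1,2)P 4/4
(1,3)P 4/4
(1,4)P 3/4
(1,5)Q 1/3
(1,7)P 1/2
(2,1)P 2/2
(2,3)P 6/6
(2,4)P 5/6
(2,6)Q 1/4
(2,7)P 2/3
(3,3)P 6/6
(3,4)P 6/6
(3,6)P 4/5
(4,2)P 2/2
(4,3)P 4/4
(4,4)P 4/4
(4,5)P 4/4
(4,6)P 3/3
(4,7)P 2/2
The smallest same-type fraction is 1/4 at (2,6), which reduces to 1/4. Any threshold above that leaves this agent unsatisfied.

1/4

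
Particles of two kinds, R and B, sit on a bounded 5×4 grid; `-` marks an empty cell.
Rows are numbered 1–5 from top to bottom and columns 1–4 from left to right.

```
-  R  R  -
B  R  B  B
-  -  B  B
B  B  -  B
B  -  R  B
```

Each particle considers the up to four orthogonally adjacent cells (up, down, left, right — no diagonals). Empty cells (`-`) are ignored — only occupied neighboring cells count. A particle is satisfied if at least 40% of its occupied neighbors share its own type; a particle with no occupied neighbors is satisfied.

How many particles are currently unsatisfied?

(1,2)R 2/2 ✓
(1,3)R 1/2 ✓
(2,1)B 0/1 ✗
(2,2)R 1/3 ✗
(2,3)B 2/4 ✓
(2,4)B 2/2 ✓
(3,3)B 2/2 ✓
(3,4)B 3/3 ✓
(4,1)B 2/2 ✓
(4,2)B 1/1 ✓
(4,4)B 2/2 ✓
(5,1)B 1/1 ✓
(5,3)R 0/1 ✗
(5,4)B 1/2 ✓
Unsatisfied: (2,1), (2,2), (5,3) — 3 in total.

3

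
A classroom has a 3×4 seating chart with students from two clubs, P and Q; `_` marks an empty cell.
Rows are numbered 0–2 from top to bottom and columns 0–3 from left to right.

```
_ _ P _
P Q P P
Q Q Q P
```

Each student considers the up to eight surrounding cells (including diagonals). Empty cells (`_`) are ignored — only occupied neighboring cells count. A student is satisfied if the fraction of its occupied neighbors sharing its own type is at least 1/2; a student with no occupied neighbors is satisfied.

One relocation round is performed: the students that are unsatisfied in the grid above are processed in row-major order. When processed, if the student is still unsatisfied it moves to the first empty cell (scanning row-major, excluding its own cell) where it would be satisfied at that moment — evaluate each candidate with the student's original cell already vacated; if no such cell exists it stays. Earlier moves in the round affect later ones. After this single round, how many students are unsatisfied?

0

Initially unsatisfied (in order): (1,0), (2,2).
  (1,0) → (0,1).
  (2,2) → (0,0).
Resulting grid:
Q P P _
_ Q P P
Q Q _ P
All satisfied now.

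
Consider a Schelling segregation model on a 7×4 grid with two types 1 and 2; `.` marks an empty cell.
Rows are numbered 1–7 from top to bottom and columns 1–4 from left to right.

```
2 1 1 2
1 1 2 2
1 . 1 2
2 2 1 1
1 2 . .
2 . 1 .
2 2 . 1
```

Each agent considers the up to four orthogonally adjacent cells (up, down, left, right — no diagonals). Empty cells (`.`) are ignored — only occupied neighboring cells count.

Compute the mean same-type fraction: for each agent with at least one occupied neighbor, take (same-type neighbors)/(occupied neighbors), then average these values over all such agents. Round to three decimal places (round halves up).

(1,1)2 0/2
(1,2)1 2/3
(1,3)1 1/3
(1,4)2 1/2
(2,1)1 2/3
(2,2)1 2/3
(2,3)2 1/4
(2,4)2 3/3
(3,1)1 1/2
(3,3)1 1/3
(3,4)2 1/3
(4,1)2 1/3
(4,2)2 2/3
(4,3)1 2/3
(4,4)1 1/2
(5,1)1 0/3
(5,2)2 1/2
(6,1)2 1/2
(6,3)1 — no occupied neighbors
(7,1)2 2/2
(7,2)2 1/1
(7,4)1 — no occupied neighbors
Sum over 20 agents: 0/2 + 2/3 + 1/3 + 1/2 + 2/3 + 2/3 + 1/4 + 3/3 + 1/2 + 1/3 + 1/3 + 1/3 + 2/3 + 2/3 + 1/2 + 0/3 + 1/2 + 1/2 + 2/2 + 1/1 = 125/12; mean = 125/12 ÷ 20 = 25/48 = 0.520833… → 0.521.

0.521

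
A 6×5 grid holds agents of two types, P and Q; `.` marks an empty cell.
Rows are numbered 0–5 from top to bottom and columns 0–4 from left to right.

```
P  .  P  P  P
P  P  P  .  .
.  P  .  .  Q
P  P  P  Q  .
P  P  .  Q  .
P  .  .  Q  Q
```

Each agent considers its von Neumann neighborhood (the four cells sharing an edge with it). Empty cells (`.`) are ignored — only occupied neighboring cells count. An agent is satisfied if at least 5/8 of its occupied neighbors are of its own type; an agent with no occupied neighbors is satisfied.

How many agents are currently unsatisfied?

2

(0,0)P 1/1 ✓
(0,2)P 2/2 ✓
(0,3)P 2/2 ✓
(0,4)P 1/1 ✓
(1,0)P 2/2 ✓
(1,1)P 3/3 ✓
(1,2)P 2/2 ✓
(2,1)P 2/2 ✓
(2,4)Q 0/0 ✓
(3,0)P 2/2 ✓
(3,1)P 4/4 ✓
(3,2)P 1/2 ✗
(3,3)Q 1/2 ✗
(4,0)P 3/3 ✓
(4,1)P 2/2 ✓
(4,3)Q 2/2 ✓
(5,0)P 1/1 ✓
(5,3)Q 2/2 ✓
(5,4)Q 1/1 ✓
Unsatisfied: (3,2), (3,3) — 2 in total.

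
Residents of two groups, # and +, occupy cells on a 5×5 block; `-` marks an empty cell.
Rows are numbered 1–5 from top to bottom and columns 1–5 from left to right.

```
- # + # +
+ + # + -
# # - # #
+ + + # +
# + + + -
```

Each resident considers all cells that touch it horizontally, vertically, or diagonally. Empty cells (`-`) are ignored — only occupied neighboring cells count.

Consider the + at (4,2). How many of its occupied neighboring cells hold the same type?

Occupied neighbors of (4,2): (3,1)=#, (3,2)=#, (4,1)=+, (4,3)=+, (5,1)=#, (5,2)=+, (5,3)=+.
Same type (+): 4 of 7.

4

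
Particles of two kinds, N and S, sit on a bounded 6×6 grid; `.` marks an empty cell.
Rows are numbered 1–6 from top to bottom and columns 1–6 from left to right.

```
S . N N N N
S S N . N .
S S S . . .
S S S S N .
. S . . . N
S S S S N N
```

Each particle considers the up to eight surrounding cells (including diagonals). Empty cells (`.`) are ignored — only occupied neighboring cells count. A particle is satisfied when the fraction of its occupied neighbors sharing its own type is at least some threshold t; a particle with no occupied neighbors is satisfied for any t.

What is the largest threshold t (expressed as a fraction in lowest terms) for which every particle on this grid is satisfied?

2/5

Row 1: (1,1)S 2/2 · (1,3)N 2/3 · (1,4)N 4/4 · (1,5)N 3/3 · (1,6)N 2/2
Row 2: (2,1)S 4/4 · (2,2)S 5/7 · (2,3)N 2/5 · (2,5)N 3/3
Row 3: (3,1)S 5/5 · (3,2)S 7/8 · (3,3)S 5/6
Row 4: (4,1)S 4/4 · (4,2)S 6/6 · (4,3)S 5/5 · (4,4)S 2/3 · (4,5)N 1/2
Row 5: (5,2)S 6/6 · (5,6)N 3/3
Row 6: (6,1)S 2/2 · (6,2)S 3/3 · (6,3)S 3/3 · (6,4)S 1/2 · (6,5)N 2/3 · (6,6)N 2/2
The smallest same-type fraction is 2/5 at (2,3), which reduces to 2/5. Any threshold above that leaves this particle unsatisfied.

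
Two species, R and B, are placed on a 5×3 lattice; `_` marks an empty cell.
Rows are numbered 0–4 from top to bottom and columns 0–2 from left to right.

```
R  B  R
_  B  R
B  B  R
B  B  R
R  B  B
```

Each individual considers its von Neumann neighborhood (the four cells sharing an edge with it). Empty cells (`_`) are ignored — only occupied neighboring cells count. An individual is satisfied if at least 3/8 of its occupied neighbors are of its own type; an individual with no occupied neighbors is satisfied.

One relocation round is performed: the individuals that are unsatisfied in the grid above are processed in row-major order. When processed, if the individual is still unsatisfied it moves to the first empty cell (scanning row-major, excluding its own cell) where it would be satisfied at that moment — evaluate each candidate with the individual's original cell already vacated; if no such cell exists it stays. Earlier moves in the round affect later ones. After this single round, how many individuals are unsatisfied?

Initially unsatisfied (in order): (0,0), (0,1), (3,2), (4,0).
  (0,0): no empty cell satisfies it; stays.
  (0,1) → (1,0).
  (3,2) → (0,1).
  (4,0): no empty cell satisfies it; stays.
Resulting grid:
R R R
B B R
B B R
B B _
R B B
Unsatisfied now: (4,0).

1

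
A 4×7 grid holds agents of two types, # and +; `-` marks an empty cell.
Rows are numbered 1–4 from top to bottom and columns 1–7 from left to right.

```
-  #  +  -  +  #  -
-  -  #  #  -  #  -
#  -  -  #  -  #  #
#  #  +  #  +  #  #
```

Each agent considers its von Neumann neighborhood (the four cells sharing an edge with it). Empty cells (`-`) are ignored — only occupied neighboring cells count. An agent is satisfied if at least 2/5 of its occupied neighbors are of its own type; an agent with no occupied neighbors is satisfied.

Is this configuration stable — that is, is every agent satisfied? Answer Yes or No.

No

Row 1: (1,2)# 0/1 ✗ · (1,3)+ 0/2 ✗ · (1,5)+ 0/1 ✗ · (1,6)# 1/2 ✓
Row 2: (2,3)# 1/2 ✓ · (2,4)# 2/2 ✓ · (2,6)# 2/2 ✓
Row 3: (3,1)# 1/1 ✓ · (3,4)# 2/2 ✓ · (3,6)# 3/3 ✓ · (3,7)# 2/2 ✓
Row 4: (4,1)# 2/2 ✓ · (4,2)# 1/2 ✓ · (4,3)+ 0/2 ✗ · (4,4)# 1/3 ✗ · (4,5)+ 0/2 ✗ · (4,6)# 2/3 ✓ · (4,7)# 2/2 ✓
For instance (1,2) has only 0/1 same-type neighbors, below 2/5.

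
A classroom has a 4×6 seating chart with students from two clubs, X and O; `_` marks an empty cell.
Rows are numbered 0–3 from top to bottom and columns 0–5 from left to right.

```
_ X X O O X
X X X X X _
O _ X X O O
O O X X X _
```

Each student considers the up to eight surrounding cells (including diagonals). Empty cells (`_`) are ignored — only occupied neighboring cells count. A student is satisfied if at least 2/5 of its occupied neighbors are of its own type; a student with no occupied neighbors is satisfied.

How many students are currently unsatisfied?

4

(0,1)X 4/4 ok
(0,2)X 4/5 ok
(0,3)O 1/5 unhappy
(0,4)O 1/4 unhappy
(0,5)X 1/2 ok
(1,0)X 2/3 ok
(1,1)X 5/6 ok
(1,2)X 6/7 ok
(1,3)X 5/8 ok
(1,4)X 3/7 ok
(2,0)O 2/4 ok
(2,2)X 6/7 ok
(2,3)X 7/8 ok
(2,4)O 1/6 unhappy
(2,5)O 1/3 unhappy
(3,0)O 2/2 ok
(3,1)O 2/4 ok
(3,2)X 3/4 ok
(3,3)X 4/5 ok
(3,4)X 2/4 ok
Unsatisfied: (0,3), (0,4), (2,4), (2,5) — 4 in total.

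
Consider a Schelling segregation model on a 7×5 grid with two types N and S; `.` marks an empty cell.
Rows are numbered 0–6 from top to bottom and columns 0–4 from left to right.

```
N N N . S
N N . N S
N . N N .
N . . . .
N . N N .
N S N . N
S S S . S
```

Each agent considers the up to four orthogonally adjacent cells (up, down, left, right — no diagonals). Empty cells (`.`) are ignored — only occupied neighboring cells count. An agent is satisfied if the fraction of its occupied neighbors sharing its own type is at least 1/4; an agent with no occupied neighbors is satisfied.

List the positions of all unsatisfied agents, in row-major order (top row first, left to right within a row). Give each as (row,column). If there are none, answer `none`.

(0,0)N 2/2 ok
(0,1)N 3/3 ok
(0,2)N 1/1 ok
(0,4)S 1/1 ok
(1,0)N 3/3 ok
(1,1)N 2/2 ok
(1,3)N 1/2 ok
(1,4)S 1/2 ok
(2,0)N 2/2 ok
(2,2)N 1/1 ok
(2,3)N 2/2 ok
(3,0)N 2/2 ok
(4,0)N 2/2 ok
(4,2)N 2/2 ok
(4,3)N 1/1 ok
(5,0)N 1/3 ok
(5,1)S 1/3 ok
(5,2)N 1/3 ok
(5,4)N 0/1 unhappy
(6,0)S 1/2 ok
(6,1)S 3/3 ok
(6,2)S 1/2 ok
(6,4)S 0/1 unhappy

(5,4), (6,4)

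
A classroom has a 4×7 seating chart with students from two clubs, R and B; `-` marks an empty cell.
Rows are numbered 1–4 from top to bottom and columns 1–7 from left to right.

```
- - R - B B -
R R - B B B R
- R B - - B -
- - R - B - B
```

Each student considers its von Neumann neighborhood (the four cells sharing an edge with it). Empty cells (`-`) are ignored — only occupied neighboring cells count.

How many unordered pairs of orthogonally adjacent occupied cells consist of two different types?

3

Scan each occupied cell's neighbors to the right and below so each pair is counted once.
From row 1: 0 unlike of 3 pairs (running 0/3).
From row 2: 1 unlike of 6 pairs (running 1/9).
From row 3: 2 unlike of 2 pairs (running 3/11).
Total adjacent occupied pairs: 11; unlike-type pairs: 3.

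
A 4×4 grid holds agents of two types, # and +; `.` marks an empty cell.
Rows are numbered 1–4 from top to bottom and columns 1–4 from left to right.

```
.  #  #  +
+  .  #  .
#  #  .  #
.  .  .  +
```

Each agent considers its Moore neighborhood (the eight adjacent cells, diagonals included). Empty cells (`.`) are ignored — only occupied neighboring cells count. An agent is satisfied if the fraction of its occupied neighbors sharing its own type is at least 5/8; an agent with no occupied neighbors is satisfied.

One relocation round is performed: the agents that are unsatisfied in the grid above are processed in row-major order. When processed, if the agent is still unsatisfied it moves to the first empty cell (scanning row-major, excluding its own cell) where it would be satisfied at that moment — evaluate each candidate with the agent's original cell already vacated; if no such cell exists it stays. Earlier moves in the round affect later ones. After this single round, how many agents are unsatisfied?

2

Initially unsatisfied (in order): (1,4), (2,1), (3,1), (3,4), (4,4).
  (1,4): no empty cell satisfies it; stays.
  (2,1): no empty cell satisfies it; stays.
  (3,1) → (2,2).
  (3,4) → (1,1).
  (4,4): now satisfied by earlier moves; stays.
Resulting grid:
# # # +
+ # # .
. # . .
. . . +
Unsatisfied now: (1,4), (2,1).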